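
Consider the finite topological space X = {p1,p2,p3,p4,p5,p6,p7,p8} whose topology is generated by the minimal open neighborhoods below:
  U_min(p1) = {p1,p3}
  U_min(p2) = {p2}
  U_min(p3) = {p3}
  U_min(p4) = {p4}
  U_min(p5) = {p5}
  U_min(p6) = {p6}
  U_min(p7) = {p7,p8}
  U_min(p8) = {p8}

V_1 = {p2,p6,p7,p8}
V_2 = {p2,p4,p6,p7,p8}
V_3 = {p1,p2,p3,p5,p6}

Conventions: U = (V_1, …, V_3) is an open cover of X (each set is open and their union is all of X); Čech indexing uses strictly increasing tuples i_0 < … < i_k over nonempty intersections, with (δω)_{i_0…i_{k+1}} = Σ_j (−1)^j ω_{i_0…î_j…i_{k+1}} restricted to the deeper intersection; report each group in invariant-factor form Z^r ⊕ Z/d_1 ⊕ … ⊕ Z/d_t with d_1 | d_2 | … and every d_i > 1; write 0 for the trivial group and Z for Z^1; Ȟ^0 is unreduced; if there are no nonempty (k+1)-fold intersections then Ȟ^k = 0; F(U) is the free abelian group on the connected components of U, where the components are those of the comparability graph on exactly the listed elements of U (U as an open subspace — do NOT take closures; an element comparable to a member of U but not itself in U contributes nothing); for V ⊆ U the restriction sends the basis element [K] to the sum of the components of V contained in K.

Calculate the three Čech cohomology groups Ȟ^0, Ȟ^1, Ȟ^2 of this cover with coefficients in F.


Ȟ^0 ≅ Z^6; Ȟ^1 ≅ 0; Ȟ^2 ≅ 0

nerve simplices:
  V12={p2,p6,p7,p8} V13={p2,p6} V23={p2,p6}
  V123={p2,p6}
components per intersection:
  V1: {p2} {p6} {p7,p8}
  V2: {p2} {p4} {p6} {p7,p8}
  V3: {p1,p3} {p2} {p5} {p6}
  V12: {p2} {p6} {p7,p8}
  V13: {p2} {p6}
  V23: {p2} {p6}
  V123: {p2} {p6}
C dims 11,7,2; δ0: rk 5, SNF 1^5; δ1: rk 2, SNF 1^2
degree 0: 11−5−0 = 6 → Ȟ^0 ≅ Z^6
degree 1: 7−2−5 = 0 → Ȟ^1 ≅ 0
degree 2: 2−0−2 = 0 → Ȟ^2 ≅ 0


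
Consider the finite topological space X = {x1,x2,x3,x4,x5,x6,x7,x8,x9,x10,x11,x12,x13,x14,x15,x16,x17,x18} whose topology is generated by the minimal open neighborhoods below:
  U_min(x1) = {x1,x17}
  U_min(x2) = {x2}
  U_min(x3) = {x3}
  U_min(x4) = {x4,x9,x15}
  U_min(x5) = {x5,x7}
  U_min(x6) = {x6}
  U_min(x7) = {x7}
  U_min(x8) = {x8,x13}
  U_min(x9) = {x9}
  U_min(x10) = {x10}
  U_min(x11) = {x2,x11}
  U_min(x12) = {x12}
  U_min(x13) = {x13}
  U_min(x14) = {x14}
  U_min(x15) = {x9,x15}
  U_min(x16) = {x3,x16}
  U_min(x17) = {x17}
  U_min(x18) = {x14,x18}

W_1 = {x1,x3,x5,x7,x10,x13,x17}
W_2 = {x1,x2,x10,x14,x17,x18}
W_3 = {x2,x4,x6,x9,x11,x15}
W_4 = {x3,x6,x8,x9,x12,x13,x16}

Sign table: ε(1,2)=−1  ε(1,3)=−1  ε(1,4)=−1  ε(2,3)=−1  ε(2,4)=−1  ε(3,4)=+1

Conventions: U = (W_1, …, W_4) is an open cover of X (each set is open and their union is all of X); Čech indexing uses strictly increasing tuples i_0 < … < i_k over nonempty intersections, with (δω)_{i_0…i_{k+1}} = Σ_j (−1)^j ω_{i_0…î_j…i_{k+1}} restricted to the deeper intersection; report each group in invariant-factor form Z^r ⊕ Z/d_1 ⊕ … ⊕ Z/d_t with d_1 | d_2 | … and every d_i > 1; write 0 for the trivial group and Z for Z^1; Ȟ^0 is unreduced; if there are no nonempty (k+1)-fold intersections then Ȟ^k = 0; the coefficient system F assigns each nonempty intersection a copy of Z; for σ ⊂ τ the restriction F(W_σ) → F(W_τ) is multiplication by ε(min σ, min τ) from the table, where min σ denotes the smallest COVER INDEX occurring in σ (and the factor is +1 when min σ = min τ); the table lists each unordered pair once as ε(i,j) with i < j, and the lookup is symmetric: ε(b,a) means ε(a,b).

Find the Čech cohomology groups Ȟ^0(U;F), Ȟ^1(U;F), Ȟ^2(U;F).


intersection data:
  W12={x1,x10,x17} W14={x3,x13} W23={x2} W34={x6,x9}
C dims 4,4; δ0: rk 4, SNF 1^3·2
Ȟ^0 = (4 − 4) − 0 = 0, so Ȟ^0 ≅ 0
Ȟ^1 = (4 − 0) − 4 = 0 plus torsion [2], so Ȟ^1 ≅ Z/2
Ȟ^2 = (0 − 0) − 0 = 0, so Ȟ^2 ≅ 0

Ȟ^0(U;F) ≅ 0, Ȟ^1(U;F) ≅ Z/2 and Ȟ^2(U;F) ≅ 0


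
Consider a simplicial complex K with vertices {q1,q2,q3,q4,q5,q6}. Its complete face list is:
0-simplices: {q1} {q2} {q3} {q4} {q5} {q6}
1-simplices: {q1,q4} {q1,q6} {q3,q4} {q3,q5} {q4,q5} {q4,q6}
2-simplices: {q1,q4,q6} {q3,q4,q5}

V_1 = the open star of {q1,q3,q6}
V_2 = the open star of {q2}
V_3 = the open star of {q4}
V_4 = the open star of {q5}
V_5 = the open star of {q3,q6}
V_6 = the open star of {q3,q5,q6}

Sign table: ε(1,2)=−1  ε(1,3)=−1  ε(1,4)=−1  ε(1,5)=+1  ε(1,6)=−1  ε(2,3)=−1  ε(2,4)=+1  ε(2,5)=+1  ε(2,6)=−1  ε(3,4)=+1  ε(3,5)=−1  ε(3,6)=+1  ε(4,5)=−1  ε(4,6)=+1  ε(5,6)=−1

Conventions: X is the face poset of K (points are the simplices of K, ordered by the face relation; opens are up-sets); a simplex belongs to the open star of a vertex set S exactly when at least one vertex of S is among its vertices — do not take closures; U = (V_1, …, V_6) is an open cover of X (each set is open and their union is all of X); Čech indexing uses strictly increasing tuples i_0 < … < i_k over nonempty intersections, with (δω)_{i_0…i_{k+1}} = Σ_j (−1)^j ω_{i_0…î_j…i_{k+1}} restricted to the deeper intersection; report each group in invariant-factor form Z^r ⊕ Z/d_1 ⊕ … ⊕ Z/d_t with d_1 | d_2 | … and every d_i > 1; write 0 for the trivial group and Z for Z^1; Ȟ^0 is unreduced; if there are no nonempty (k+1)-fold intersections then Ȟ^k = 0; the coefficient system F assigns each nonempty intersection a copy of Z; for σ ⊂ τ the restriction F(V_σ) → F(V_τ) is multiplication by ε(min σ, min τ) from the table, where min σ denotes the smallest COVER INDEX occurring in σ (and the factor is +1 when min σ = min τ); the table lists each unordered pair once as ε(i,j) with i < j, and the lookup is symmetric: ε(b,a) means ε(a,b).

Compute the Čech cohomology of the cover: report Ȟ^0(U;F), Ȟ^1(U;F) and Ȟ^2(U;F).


nerve of the cover:
  V1={{q1},{q3},{q6},{q1,q4},{q1,q6},{q3,q4},{q3,q5},{q4,q6},{q1,q4,q6},{q3,q4,q5}} V2={{q2}} V3={{q4},{q1,q4},{q3,q4},{q4,q5},{q4,q6},{q1,q4,q6},{q3,q4,q5}} V4={{q5},{q3,q5},{q4,q5},{q3,q4,q5}} V5={{q3},{q6},{q1,q6},{q3,q4},{q3,q5},{q4,q6},{q1,q4,q6},{q3,q4,q5}} V6={{q3},{q5},{q6},{q1,q6},{q3,q4},{q3,q5},{q4,q5},{q4,q6},{q1,q4,q6},{q3,q4,q5}}
  V13={{q1,q4},{q3,q4},{q4,q6},{q1,q4,q6},{q3,q4,q5}} V14={{q3,q5},{q3,q4,q5}} V15={{q3},{q6},{q1,q6},{q3,q4},{q3,q5},{q4,q6},{q1,q4,q6},{q3,q4,q5}} V16={{q3},{q6},{q1,q6},{q3,q4},{q3,q5},{q4,q6},{q1,q4,q6},{q3,q4,q5}} V34={{q4,q5},{q3,q4,q5}} V35={{q3,q4},{q4,q6},{q1,q4,q6},{q3,q4,q5}} V36={{q3,q4},{q4,q5},{q4,q6},{q1,q4,q6},{q3,q4,q5}} V45={{q3,q5},{q3,q4,q5}} V46={{q5},{q3,q5},{q4,q5},{q3,q4,q5}} V56={{q3},{q6},{q1,q6},{q3,q4},{q3,q5},{q4,q6},{q1,q4,q6},{q3,q4,q5}}
  V134={{q3,q4,q5}} V135={{q3,q4},{q4,q6},{q1,q4,q6},{q3,q4,q5}} V136={{q3,q4},{q4,q6},{q1,q4,q6},{q3,q4,q5}} V145={{q3,q5},{q3,q4,q5}} V146={{q3,q5},{q3,q4,q5}} V156={{q3},{q6},{q1,q6},{q3,q4},{q3,q5},{q4,q6},{q1,q4,q6},{q3,q4,q5}} V345={{q3,q4,q5}} V346={{q4,q5},{q3,q4,q5}} V356={{q3,q4},{q4,q6},{q1,q4,q6},{q3,q4,q5}} V456={{q3,q5},{q3,q4,q5}}
  V1345={{q3,q4,q5}} V1346={{q3,q4,q5}} V1356={{q3,q4},{q4,q6},{q1,q4,q6},{q3,q4,q5}} V1456={{q3,q5},{q3,q4,q5}} V3456={{q3,q4,q5}}
  V13456={{q3,q4,q5}}
C dims 6,10,10,5; δ0: rk 4, SNF 1^4; δ1: rk 6, SNF 1^6; δ2: rk 4, SNF 1^4
Ȟ^0 = (6 − 4) − 0 = 2, so Ȟ^0 ≅ Z^2
Ȟ^1 = (10 − 6) − 4 = 0, so Ȟ^1 ≅ 0
Ȟ^2 = (10 − 4) − 6 = 0, so Ȟ^2 ≅ 0

Ȟ^0(U;F) ≅ Z^2; Ȟ^1(U;F) ≅ 0; Ȟ^2(U;F) ≅ 0


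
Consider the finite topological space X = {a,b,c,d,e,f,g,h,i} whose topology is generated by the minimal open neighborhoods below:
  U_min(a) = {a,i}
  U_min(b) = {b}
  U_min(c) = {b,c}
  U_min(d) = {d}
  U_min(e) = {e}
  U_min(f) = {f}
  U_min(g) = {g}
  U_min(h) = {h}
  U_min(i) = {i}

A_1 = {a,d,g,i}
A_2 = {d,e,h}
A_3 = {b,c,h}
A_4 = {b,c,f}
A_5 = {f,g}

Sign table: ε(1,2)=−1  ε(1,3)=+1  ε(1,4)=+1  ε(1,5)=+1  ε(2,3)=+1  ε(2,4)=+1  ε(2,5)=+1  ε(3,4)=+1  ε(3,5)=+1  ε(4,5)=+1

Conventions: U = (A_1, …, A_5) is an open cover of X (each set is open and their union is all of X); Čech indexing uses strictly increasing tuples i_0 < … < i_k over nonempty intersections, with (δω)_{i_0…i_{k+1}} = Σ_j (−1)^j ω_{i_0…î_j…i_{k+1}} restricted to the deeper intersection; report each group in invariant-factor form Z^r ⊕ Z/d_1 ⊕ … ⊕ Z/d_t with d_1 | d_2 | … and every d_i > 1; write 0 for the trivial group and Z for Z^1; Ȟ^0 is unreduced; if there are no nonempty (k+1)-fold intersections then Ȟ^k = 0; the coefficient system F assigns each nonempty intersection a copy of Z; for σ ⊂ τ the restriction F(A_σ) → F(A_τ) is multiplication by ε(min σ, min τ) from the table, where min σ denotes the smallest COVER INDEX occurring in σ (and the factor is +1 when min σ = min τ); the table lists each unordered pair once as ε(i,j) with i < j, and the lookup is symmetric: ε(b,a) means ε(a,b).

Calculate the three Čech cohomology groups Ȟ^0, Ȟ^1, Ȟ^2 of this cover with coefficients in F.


Ȟ^0 = 0,  Ȟ^1 = Z/2,  Ȟ^2 = 0

nerve simplices:
  A12={d} A15={g} A23={h} A34={b,c} A45={f}
C dims 5,5; δ0: rk 5, SNF 1^4·2
degree 0: 5−5−0 = 0 → Ȟ^0 ≅ 0
degree 1: 5−0−5 = 0 plus torsion [2] → Ȟ^1 ≅ Z/2
degree 2: 0−0−0 = 0 → Ȟ^2 ≅ 0


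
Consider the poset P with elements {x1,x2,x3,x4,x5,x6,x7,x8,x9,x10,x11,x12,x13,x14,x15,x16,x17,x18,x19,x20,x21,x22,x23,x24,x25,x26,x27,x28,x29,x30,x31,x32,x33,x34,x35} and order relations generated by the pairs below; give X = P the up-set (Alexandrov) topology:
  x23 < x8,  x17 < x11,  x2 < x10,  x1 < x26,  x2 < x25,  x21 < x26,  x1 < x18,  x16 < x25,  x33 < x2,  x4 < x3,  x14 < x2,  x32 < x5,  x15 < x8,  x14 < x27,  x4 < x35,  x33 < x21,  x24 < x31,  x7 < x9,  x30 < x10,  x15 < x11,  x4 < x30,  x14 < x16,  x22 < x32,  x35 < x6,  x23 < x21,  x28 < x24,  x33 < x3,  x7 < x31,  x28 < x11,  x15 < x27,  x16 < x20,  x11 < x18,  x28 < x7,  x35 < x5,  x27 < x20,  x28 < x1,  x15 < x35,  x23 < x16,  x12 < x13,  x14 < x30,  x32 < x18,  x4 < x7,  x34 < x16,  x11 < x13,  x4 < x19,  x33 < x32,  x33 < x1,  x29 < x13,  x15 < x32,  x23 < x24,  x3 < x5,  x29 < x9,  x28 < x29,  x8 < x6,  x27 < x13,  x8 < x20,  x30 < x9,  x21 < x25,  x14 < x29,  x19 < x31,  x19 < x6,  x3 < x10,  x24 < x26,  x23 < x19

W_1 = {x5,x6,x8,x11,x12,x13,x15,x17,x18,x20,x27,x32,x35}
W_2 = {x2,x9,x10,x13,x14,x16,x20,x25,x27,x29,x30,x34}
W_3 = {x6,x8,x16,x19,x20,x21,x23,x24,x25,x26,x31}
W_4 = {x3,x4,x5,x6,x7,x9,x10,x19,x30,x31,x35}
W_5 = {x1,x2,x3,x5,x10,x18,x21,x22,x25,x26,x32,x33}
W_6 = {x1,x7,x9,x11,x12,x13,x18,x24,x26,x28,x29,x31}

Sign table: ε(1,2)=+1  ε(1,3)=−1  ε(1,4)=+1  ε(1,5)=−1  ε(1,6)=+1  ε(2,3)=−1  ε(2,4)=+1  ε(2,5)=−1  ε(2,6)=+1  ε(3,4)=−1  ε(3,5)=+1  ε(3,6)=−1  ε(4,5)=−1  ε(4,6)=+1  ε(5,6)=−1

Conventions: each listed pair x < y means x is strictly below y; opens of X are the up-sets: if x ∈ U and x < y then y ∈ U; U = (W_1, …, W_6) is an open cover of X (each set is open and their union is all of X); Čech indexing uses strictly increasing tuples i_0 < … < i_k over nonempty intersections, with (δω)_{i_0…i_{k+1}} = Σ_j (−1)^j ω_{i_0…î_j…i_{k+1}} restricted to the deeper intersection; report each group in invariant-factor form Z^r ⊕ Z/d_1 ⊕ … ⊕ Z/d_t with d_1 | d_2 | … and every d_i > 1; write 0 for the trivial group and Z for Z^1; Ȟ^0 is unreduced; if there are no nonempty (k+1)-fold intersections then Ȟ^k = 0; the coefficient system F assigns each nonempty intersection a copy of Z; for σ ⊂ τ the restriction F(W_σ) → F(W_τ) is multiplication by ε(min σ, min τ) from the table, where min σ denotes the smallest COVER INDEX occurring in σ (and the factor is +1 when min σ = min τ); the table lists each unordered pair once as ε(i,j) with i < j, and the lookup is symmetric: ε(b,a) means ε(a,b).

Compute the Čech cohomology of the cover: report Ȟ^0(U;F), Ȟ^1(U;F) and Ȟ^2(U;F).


Ȟ^0 = Z; Ȟ^1 = 0; Ȟ^2 = Z/2

nerve simplices:
  W12={x13,x20,x27} W13={x6,x8,x20} W14={x5,x6,x35} W15={x5,x18,x32} W16={x11,x12,x13,x18} W23={x16,x20,x25} W24={x9,x10,x30} W25={x2,x10,x25} W26={x9,x13,x29} W34={x6,x19,x31} W35={x21,x25,x26} W36={x24,x26,x31} W45={x3,x5,x10} W46={x7,x9,x31} W56={x1,x18,x26}
  W123={x20} W126={x13} W134={x6} W145={x5} W156={x18} W235={x25} W245={x10} W246={x9} W346={x31} W356={x26}
C dims 6,15,10; δ0: rk 5, SNF 1^5; δ1: rk 10, SNF 1^9·2
degree 0: 6−5−0 = 1 → Ȟ^0 ≅ Z
degree 1: 15−10−5 = 0 → Ȟ^1 ≅ 0
degree 2: 10−0−10 = 0 plus torsion [2] → Ȟ^2 ≅ Z/2


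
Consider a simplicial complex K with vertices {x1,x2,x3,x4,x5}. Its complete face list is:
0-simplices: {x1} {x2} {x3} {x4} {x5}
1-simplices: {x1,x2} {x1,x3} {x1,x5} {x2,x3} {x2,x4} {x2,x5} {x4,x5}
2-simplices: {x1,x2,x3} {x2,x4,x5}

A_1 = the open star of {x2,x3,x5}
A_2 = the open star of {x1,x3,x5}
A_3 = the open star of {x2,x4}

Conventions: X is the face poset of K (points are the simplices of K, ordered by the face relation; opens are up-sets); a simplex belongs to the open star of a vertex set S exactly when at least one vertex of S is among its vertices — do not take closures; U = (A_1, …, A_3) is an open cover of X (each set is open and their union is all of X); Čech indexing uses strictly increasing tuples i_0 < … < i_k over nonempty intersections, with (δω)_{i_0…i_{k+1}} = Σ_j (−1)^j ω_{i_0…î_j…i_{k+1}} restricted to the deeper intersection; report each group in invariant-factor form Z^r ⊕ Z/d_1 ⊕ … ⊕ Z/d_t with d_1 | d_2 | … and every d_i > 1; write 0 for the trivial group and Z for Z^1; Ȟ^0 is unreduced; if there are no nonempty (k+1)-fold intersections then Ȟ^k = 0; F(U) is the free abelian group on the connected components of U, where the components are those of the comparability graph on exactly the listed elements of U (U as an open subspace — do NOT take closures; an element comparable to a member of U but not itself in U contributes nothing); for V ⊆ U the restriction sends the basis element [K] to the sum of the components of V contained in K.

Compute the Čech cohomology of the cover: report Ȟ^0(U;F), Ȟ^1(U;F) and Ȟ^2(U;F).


Ȟ^0 = Z,  Ȟ^1 = Z,  Ȟ^2 = 0

nerve of the cover:
  A1={{x2},{x3},{x5},{x1,x2},{x1,x3},{x1,x5},{x2,x3},{x2,x4},{x2,x5},{x4,x5},{x1,x2,x3},{x2,x4,x5}} A2={{x1},{x3},{x5},{x1,x2},{x1,x3},{x1,x5},{x2,x3},{x2,x5},{x4,x5},{x1,x2,x3},{x2,x4,x5}} A3={{x2},{x4},{x1,x2},{x2,x3},{x2,x4},{x2,x5},{x4,x5},{x1,x2,x3},{x2,x4,x5}}
  A12={{x3},{x5},{x1,x2},{x1,x3},{x1,x5},{x2,x3},{x2,x5},{x4,x5},{x1,x2,x3},{x2,x4,x5}} A13={{x2},{x1,x2},{x2,x3},{x2,x4},{x2,x5},{x4,x5},{x1,x2,x3},{x2,x4,x5}} A23={{x1,x2},{x2,x3},{x2,x5},{x4,x5},{x1,x2,x3},{x2,x4,x5}}
  A123={{x1,x2},{x2,x3},{x2,x5},{x4,x5},{x1,x2,x3},{x2,x4,x5}}
components per intersection:
  A1: {{x2},{x3},{x5},{x1,x2},{x1,x3},{x1,x5},{x2,x3},{x2,x4},{x2,x5},{x4,x5},{x1,x2,x3},{x2,x4,x5}}
  A2: {{x1},{x3},{x5},{x1,x2},{x1,x3},{x1,x5},{x2,x3},{x2,x5},{x4,x5},{x1,x2,x3},{x2,x4,x5}}
  A3: {{x2},{x4},{x1,x2},{x2,x3},{x2,x4},{x2,x5},{x4,x5},{x1,x2,x3},{x2,x4,x5}}
  A12: {{x3},{x1,x2},{x1,x3},{x2,x3},{x1,x2,x3}} {{x5},{x1,x5},{x2,x5},{x4,x5},{x2,x4,x5}}
  A13: {{x2},{x1,x2},{x2,x3},{x2,x4},{x2,x5},{x4,x5},{x1,x2,x3},{x2,x4,x5}}
  A23: {{x1,x2},{x2,x3},{x1,x2,x3}} {{x2,x5},{x4,x5},{x2,x4,x5}}
  A123: {{x1,x2},{x2,x3},{x1,x2,x3}} {{x2,x5},{x4,x5},{x2,x4,x5}}
C dims 3,5,2; δ0: rk 2, SNF 1^2; δ1: rk 2, SNF 1^2
Ȟ^0 = (3 − 2) − 0 = 1, so Ȟ^0 ≅ Z
Ȟ^1 = (5 − 2) − 2 = 1, so Ȟ^1 ≅ Z
Ȟ^2 = (2 − 0) − 2 = 0, so Ȟ^2 ≅ 0


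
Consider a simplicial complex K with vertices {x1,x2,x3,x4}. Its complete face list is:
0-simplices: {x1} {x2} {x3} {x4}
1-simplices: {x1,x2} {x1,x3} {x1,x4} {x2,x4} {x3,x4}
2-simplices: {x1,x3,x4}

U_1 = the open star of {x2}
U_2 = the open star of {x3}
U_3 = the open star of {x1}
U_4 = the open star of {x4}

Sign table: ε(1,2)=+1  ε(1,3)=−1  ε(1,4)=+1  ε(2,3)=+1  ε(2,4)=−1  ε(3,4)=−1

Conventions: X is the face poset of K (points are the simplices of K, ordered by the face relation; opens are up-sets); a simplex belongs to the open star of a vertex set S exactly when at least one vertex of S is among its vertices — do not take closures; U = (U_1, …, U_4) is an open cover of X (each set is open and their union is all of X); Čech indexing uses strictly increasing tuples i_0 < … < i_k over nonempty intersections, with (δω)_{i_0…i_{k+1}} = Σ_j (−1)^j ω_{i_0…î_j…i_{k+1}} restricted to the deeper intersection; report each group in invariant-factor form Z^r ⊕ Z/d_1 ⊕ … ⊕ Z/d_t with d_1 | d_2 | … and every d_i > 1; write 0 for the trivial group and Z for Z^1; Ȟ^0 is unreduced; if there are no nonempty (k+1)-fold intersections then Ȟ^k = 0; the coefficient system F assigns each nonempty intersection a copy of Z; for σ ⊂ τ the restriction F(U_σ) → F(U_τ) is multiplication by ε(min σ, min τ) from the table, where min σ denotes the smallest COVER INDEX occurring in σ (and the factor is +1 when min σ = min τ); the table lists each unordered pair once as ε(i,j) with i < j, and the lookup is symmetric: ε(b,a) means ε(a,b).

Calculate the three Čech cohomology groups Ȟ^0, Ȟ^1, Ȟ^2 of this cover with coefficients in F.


Ȟ^0 = Z, Ȟ^1 = Z and Ȟ^2 = 0

nonempty intersections:
  U1={{x2},{x1,x2},{x2,x4}} U2={{x3},{x1,x3},{x3,x4},{x1,x3,x4}} U3={{x1},{x1,x2},{x1,x3},{x1,x4},{x1,x3,x4}} U4={{x4},{x1,x4},{x2,x4},{x3,x4},{x1,x3,x4}}
  U13={{x1,x2}} U14={{x2,x4}} U23={{x1,x3},{x1,x3,x4}} U24={{x3,x4},{x1,x3,x4}} U34={{x1,x4},{x1,x3,x4}}
  U234={{x1,x3,x4}}
C dims 4,5,1; δ0: rk 3, SNF 1^3; δ1: rk 1, SNF 1^1
Ȟ^0: (4−3)−0=1 ⇒ Z
Ȟ^1: (5−1)−3=1 ⇒ Z
Ȟ^2: (1−0)−1=0 ⇒ 0


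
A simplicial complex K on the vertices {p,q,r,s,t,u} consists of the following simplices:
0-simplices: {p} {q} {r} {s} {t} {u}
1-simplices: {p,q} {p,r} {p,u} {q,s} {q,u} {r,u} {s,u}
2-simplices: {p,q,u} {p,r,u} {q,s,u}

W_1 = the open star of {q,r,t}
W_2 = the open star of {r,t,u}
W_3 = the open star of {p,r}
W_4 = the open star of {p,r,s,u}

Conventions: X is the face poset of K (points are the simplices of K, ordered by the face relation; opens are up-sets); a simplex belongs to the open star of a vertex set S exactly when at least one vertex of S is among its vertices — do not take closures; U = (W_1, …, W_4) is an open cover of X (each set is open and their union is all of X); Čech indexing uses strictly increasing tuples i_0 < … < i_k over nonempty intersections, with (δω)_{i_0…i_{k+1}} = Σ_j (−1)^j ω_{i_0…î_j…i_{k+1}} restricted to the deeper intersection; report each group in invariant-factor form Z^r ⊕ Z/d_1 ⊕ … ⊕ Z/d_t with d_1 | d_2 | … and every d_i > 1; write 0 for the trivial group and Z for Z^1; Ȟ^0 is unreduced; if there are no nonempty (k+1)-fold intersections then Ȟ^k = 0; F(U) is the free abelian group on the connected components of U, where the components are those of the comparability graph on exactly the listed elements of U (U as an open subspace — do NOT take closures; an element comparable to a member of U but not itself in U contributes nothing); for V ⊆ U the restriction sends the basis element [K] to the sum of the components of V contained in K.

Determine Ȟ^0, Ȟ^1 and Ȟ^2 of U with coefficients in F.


nerve of the cover:
  W1={{q},{r},{t},{p,q},{p,r},{q,s},{q,u},{r,u},{p,q,u},{p,r,u},{q,s,u}} W2={{r},{t},{u},{p,r},{p,u},{q,u},{r,u},{s,u},{p,q,u},{p,r,u},{q,s,u}} W3={{p},{r},{p,q},{p,r},{p,u},{r,u},{p,q,u},{p,r,u}} W4={{p},{r},{s},{u},{p,q},{p,r},{p,u},{q,s},{q,u},{r,u},{s,u},{p,q,u},{p,r,u},{q,s,u}}
  W12={{r},{t},{p,r},{q,u},{r,u},{p,q,u},{p,r,u},{q,s,u}} W13={{r},{p,q},{p,r},{r,u},{p,q,u},{p,r,u}} W14={{r},{p,q},{p,r},{q,s},{q,u},{r,u},{p,q,u},{p,r,u},{q,s,u}} W23={{r},{p,r},{p,u},{r,u},{p,q,u},{p,r,u}} W24={{r},{u},{p,r},{p,u},{q,u},{r,u},{s,u},{p,q,u},{p,r,u},{q,s,u}} W34={{p},{r},{p,q},{p,r},{p,u},{r,u},{p,q,u},{p,r,u}}
  W123={{r},{p,r},{r,u},{p,q,u},{p,r,u}} W124={{r},{p,r},{q,u},{r,u},{p,q,u},{p,r,u},{q,s,u}} W134={{r},{p,q},{p,r},{r,u},{p,q,u},{p,r,u}} W234={{r},{p,r},{p,u},{r,u},{p,q,u},{p,r,u}}
  W1234={{r},{p,r},{r,u},{p,q,u},{p,r,u}}
components per intersection:
  W1: {{q},{p,q},{q,s},{q,u},{p,q,u},{q,s,u}} {{r},{p,r},{r,u},{p,r,u}} {{t}}
  W2: {{r},{u},{p,r},{p,u},{q,u},{r,u},{s,u},{p,q,u},{p,r,u},{q,s,u}} {{t}}
  W3: {{p},{r},{p,q},{p,r},{p,u},{r,u},{p,q,u},{p,r,u}}
  W4: {{p},{r},{s},{u},{p,q},{p,r},{p,u},{q,s},{q,u},{r,u},{s,u},{p,q,u},{p,r,u},{q,s,u}}
  W12: {{r},{p,r},{r,u},{p,r,u}} {{t}} {{q,u},{p,q,u},{q,s,u}}
  W13: {{r},{p,r},{r,u},{p,r,u}} {{p,q},{p,q,u}}
  W14: {{r},{p,r},{r,u},{p,r,u}} {{p,q},{q,s},{q,u},{p,q,u},{q,s,u}}
  W23: {{r},{p,r},{p,u},{r,u},{p,q,u},{p,r,u}}
  W24: {{r},{u},{p,r},{p,u},{q,u},{r,u},{s,u},{p,q,u},{p,r,u},{q,s,u}}
  W34: {{p},{r},{p,q},{p,r},{p,u},{r,u},{p,q,u},{p,r,u}}
  W123: {{r},{p,r},{r,u},{p,r,u}} {{p,q,u}}
  W124: {{r},{p,r},{r,u},{p,r,u}} {{q,u},{p,q,u},{q,s,u}}
  W134: {{r},{p,r},{r,u},{p,r,u}} {{p,q},{p,q,u}}
  W234: {{r},{p,r},{p,u},{r,u},{p,q,u},{p,r,u}}
  W1234: {{r},{p,r},{r,u},{p,r,u}} {{p,q,u}}
C dims 7,10,7,2; δ0: rk 5, SNF 1^5; δ1: rk 5, SNF 1^5; δ2: rk 2, SNF 1^2
Ȟ^0 = (7 − 5) − 0 = 2, so Ȟ^0 ≅ Z^2
Ȟ^1 = (10 − 5) − 5 = 0, so Ȟ^1 ≅ 0
Ȟ^2 = (7 − 2) − 5 = 0, so Ȟ^2 ≅ 0

Ȟ^0(U;F) ≅ Z^2; Ȟ^1(U;F) ≅ 0; Ȟ^2(U;F) ≅ 0


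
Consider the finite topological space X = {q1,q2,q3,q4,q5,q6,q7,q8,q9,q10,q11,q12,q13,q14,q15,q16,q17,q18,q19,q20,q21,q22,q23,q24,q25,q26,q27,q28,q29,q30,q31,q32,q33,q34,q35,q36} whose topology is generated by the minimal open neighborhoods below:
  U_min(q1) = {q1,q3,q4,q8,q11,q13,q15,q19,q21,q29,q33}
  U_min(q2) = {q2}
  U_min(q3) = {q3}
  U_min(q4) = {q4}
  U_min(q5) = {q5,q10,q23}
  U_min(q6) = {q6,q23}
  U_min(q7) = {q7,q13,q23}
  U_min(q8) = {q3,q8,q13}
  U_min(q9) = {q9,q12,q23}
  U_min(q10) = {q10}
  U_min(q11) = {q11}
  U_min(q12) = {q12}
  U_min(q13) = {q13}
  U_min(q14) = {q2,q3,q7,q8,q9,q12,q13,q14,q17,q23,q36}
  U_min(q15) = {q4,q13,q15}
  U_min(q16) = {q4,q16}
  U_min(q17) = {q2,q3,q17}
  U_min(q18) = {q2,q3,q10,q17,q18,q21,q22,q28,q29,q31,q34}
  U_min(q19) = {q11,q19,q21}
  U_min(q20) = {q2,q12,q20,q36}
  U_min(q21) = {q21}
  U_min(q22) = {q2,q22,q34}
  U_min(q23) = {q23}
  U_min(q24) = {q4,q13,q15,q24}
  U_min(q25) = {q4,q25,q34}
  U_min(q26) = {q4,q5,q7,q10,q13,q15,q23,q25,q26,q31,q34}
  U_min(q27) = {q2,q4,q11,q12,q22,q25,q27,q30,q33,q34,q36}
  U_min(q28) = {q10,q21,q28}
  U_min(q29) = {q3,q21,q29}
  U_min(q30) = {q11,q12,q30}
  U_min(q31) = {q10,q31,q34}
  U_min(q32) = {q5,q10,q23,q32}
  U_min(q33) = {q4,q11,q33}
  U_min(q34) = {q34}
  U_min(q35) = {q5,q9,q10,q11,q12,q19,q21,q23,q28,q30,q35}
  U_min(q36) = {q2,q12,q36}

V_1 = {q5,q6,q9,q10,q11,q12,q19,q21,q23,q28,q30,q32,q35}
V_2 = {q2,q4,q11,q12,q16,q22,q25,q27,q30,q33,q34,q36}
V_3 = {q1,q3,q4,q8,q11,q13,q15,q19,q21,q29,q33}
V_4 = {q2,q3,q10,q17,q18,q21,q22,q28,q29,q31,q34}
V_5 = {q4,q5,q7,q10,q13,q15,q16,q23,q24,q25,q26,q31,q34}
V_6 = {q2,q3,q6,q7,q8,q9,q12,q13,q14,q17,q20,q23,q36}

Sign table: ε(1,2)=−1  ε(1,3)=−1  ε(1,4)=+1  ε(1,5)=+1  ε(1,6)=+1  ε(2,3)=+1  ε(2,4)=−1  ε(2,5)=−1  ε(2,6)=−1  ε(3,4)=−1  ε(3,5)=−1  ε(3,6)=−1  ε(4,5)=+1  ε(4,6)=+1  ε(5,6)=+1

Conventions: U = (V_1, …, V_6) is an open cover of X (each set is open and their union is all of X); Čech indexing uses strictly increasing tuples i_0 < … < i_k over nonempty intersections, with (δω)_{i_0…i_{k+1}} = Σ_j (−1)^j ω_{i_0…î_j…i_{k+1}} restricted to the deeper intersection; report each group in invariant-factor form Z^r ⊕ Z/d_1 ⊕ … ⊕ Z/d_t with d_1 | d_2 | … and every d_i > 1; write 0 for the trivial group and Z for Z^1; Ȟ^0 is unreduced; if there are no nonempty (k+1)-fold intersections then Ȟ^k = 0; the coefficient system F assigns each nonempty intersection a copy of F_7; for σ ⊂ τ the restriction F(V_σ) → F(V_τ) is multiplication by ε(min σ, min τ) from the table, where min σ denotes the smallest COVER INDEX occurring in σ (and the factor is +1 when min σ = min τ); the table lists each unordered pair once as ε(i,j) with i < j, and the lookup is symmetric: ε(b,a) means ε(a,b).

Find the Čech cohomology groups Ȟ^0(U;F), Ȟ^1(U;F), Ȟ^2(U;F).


nerve of the cover:
  V12={q11,q12,q30} V13={q11,q19,q21} V14={q10,q21,q28} V15={q5,q10,q23} V16={q6,q9,q12,q23} V23={q4,q11,q33} V24={q2,q22,q34} V25={q4,q16,q25,q34} V26={q2,q12,q36} V34={q3,q21,q29} V35={q4,q13,q15} V36={q3,q8,q13} V45={q10,q31,q34} V46={q2,q3,q17} V56={q7,q13,q23}
  V123={q11} V126={q12} V134={q21} V145={q10} V156={q23} V235={q4} V245={q34} V246={q2} V346={q3} V356={q13}
C dims 6,15,10; δ0: rk_F7 5; δ1: rk_F7 10
Ȟ^0 = (6 − 5) − 0 = 1, so Ȟ^0 ≅ Z/7
Ȟ^1 = (15 − 10) − 5 = 0, so Ȟ^1 ≅ 0
Ȟ^2 = (10 − 0) − 10 = 0, so Ȟ^2 ≅ 0

Ȟ^0 ≅ Z/7, Ȟ^1 ≅ 0, Ȟ^2 ≅ 0


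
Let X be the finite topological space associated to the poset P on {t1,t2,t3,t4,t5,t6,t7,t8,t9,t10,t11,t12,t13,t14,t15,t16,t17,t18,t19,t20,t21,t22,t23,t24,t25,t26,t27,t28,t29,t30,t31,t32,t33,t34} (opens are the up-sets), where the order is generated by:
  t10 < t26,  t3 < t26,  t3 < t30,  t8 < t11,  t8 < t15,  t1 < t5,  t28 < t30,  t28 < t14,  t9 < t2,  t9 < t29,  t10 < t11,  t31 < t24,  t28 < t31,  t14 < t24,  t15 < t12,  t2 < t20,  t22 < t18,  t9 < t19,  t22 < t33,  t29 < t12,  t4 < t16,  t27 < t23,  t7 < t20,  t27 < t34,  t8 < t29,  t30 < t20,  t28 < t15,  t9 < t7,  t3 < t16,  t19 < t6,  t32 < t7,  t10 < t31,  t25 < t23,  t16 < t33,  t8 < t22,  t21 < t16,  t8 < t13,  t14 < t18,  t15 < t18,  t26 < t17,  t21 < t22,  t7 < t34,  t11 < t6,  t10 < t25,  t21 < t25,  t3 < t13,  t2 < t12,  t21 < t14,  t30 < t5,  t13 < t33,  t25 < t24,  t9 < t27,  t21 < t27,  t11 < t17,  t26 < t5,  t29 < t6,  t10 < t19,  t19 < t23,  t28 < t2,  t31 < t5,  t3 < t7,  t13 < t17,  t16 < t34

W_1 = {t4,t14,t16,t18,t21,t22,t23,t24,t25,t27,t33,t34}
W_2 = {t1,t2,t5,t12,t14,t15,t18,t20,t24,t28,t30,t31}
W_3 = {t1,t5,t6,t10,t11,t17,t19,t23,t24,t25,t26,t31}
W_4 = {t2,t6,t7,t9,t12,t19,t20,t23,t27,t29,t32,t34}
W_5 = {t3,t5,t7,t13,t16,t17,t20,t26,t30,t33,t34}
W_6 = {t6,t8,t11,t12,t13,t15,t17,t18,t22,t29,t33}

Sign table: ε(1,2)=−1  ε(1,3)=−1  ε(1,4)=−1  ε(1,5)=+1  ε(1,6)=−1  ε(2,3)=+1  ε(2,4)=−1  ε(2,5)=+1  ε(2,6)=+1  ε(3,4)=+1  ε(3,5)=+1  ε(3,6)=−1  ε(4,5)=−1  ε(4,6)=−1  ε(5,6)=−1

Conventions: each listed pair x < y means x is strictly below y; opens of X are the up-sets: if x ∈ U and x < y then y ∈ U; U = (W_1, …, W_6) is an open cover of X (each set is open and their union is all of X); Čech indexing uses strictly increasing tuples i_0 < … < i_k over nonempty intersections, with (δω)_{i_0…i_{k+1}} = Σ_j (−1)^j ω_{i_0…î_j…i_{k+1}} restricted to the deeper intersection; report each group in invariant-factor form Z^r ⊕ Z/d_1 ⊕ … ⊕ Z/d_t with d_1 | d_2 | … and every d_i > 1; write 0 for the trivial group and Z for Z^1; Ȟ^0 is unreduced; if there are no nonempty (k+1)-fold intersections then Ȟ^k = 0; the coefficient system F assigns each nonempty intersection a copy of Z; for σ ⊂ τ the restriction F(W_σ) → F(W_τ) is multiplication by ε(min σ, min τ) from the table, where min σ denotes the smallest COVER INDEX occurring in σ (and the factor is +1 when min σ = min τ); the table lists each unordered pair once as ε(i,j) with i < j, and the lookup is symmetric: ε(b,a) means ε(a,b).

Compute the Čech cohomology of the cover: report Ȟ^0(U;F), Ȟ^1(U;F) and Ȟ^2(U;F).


nerve simplices:
  W12={t14,t18,t24} W13={t23,t24,t25} W14={t23,t27,t34} W15={t16,t33,t34} W16={t18,t22,t33} W23={t1,t5,t24,t31} W24={t2,t12,t20} W25={t5,t20,t30} W26={t12,t15,t18} W34={t6,t19,t23} W35={t5,t17,t26} W36={t6,t11,t17} W45={t7,t20,t34} W46={t6,t12,t29} W56={t13,t17,t33}
  W123={t24} W126={t18} W134={t23} W145={t34} W156={t33} W235={t5} W245={t20} W246={t12} W346={t6} W356={t17}
C dims 6,15,10; δ0: rk 6, SNF 1^5·2; δ1: rk 9, SNF 1^9
degree 0: 6−6−0 = 0 → Ȟ^0 ≅ 0
degree 1: 15−9−6 = 0 plus torsion [2] → Ȟ^1 ≅ Z/2
degree 2: 10−0−9 = 1 → Ȟ^2 ≅ Z

Ȟ^0 ≅ 0; Ȟ^1 ≅ Z/2; Ȟ^2 ≅ Z


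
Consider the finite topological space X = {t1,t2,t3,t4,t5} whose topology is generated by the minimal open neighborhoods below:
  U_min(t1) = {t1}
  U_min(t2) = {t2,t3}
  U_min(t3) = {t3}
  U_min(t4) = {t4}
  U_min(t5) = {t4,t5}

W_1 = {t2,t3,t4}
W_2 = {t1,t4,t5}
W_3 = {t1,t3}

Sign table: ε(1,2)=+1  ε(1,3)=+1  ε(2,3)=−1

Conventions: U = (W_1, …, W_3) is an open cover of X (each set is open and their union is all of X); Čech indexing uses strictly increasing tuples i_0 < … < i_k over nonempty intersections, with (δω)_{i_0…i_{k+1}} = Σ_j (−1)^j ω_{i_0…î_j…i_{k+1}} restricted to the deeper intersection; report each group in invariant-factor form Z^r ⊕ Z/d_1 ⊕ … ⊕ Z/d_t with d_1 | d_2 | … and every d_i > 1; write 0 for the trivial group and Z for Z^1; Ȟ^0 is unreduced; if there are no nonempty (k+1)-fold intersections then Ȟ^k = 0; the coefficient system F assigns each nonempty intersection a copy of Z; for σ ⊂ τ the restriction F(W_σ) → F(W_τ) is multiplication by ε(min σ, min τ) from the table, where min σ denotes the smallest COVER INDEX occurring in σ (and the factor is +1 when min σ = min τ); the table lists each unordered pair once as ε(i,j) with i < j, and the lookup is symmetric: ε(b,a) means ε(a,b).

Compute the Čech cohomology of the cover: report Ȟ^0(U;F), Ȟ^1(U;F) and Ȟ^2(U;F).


intersection data:
  W12={t4} W13={t3} W23={t1}
C dims 3,3; δ0: rk 3, SNF 1^2·2
Ȟ^0 = (3 − 3) − 0 = 0, so Ȟ^0 ≅ 0
Ȟ^1 = (3 − 0) − 3 = 0 plus torsion [2], so Ȟ^1 ≅ Z/2
Ȟ^2 = (0 − 0) − 0 = 0, so Ȟ^2 ≅ 0

Ȟ^0 ≅ 0,  Ȟ^1 ≅ Z/2,  Ȟ^2 ≅ 0


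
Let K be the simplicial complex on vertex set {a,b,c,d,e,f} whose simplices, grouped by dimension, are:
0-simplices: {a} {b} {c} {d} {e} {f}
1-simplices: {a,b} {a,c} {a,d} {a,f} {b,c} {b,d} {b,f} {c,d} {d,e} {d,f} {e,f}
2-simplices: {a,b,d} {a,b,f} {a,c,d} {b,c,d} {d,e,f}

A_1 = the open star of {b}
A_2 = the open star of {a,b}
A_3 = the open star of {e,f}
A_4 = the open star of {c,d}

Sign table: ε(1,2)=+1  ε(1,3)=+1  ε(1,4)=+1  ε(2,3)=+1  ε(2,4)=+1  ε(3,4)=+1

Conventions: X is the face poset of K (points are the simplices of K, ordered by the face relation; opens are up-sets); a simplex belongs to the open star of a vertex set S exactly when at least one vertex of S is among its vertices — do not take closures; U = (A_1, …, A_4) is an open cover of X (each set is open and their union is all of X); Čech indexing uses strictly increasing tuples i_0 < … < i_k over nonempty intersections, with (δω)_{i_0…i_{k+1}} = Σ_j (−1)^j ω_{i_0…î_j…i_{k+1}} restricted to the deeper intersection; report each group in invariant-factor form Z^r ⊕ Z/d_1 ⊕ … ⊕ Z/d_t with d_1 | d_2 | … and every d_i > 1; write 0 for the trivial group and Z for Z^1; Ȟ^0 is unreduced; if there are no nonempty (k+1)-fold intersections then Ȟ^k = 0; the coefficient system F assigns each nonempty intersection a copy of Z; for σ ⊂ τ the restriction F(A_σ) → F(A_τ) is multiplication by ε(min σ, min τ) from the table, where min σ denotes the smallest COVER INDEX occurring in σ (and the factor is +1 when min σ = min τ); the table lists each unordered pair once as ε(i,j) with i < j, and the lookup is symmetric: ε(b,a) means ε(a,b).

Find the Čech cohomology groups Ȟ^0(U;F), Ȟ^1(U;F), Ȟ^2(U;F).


Ȟ^0 = Z; Ȟ^1 = Z; Ȟ^2 = 0

nerve simplices:
  A1={{b},{a,b},{b,c},{b,d},{b,f},{a,b,d},{a,b,f},{b,c,d}} A2={{a},{b},{a,b},{a,c},{a,d},{a,f},{b,c},{b,d},{b,f},{a,b,d},{a,b,f},{a,c,d},{b,c,d}} A3={{e},{f},{a,f},{b,f},{d,e},{d,f},{e,f},{a,b,f},{d,e,f}} A4={{c},{d},{a,c},{a,d},{b,c},{b,d},{c,d},{d,e},{d,f},{a,b,d},{a,c,d},{b,c,d},{d,e,f}}
  A12={{b},{a,b},{b,c},{b,d},{b,f},{a,b,d},{a,b,f},{b,c,d}} A13={{b,f},{a,b,f}} A14={{b,c},{b,d},{a,b,d},{b,c,d}} A23={{a,f},{b,f},{a,b,f}} A24={{a,c},{a,d},{b,c},{b,d},{a,b,d},{a,c,d},{b,c,d}} A34={{d,e},{d,f},{d,e,f}}
  A123={{b,f},{a,b,f}} A124={{b,c},{b,d},{a,b,d},{b,c,d}}
C dims 4,6,2; δ0: rk 3, SNF 1^3; δ1: rk 2, SNF 1^2
degree 0: 4−3−0 = 1 → Ȟ^0 ≅ Z
degree 1: 6−2−3 = 1 → Ȟ^1 ≅ Z
degree 2: 2−0−2 = 0 → Ȟ^2 ≅ 0


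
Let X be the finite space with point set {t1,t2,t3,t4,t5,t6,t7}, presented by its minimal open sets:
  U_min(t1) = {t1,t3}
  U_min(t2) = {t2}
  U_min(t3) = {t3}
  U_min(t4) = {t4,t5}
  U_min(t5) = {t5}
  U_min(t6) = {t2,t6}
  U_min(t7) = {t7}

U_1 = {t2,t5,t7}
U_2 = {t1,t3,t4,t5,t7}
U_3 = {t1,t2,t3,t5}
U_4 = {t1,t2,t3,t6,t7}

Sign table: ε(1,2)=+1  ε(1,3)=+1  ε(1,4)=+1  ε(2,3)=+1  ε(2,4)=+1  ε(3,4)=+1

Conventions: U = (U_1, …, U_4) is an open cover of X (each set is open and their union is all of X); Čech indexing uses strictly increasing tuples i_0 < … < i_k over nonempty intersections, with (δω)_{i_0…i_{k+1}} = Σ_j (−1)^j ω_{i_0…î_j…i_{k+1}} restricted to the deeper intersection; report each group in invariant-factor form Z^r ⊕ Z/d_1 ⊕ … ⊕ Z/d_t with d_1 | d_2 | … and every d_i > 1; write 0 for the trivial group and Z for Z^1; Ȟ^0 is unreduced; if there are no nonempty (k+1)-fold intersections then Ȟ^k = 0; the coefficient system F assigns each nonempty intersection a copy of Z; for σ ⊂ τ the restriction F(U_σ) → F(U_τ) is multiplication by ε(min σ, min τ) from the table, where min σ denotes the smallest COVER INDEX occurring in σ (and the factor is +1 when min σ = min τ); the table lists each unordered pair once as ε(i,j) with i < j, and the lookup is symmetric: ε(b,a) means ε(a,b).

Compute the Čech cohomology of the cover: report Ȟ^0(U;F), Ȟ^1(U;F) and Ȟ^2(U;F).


Ȟ^0 ≅ Z, Ȟ^1 ≅ 0, Ȟ^2 ≅ Z

nonempty overlaps:
  U12={t5,t7} U13={t2,t5} U14={t2,t7} U23={t1,t3,t5} U24={t1,t3,t7} U34={t1,t2,t3}
  U123={t5} U124={t7} U134={t2} U234={t1,t3}
C dims 4,6,4; δ0: rk 3, SNF 1^3; δ1: rk 3, SNF 1^3
degree 0: 4−3−0 = 1 → Ȟ^0 ≅ Z
degree 1: 6−3−3 = 0 → Ȟ^1 ≅ 0
degree 2: 4−0−3 = 1 → Ȟ^2 ≅ Z


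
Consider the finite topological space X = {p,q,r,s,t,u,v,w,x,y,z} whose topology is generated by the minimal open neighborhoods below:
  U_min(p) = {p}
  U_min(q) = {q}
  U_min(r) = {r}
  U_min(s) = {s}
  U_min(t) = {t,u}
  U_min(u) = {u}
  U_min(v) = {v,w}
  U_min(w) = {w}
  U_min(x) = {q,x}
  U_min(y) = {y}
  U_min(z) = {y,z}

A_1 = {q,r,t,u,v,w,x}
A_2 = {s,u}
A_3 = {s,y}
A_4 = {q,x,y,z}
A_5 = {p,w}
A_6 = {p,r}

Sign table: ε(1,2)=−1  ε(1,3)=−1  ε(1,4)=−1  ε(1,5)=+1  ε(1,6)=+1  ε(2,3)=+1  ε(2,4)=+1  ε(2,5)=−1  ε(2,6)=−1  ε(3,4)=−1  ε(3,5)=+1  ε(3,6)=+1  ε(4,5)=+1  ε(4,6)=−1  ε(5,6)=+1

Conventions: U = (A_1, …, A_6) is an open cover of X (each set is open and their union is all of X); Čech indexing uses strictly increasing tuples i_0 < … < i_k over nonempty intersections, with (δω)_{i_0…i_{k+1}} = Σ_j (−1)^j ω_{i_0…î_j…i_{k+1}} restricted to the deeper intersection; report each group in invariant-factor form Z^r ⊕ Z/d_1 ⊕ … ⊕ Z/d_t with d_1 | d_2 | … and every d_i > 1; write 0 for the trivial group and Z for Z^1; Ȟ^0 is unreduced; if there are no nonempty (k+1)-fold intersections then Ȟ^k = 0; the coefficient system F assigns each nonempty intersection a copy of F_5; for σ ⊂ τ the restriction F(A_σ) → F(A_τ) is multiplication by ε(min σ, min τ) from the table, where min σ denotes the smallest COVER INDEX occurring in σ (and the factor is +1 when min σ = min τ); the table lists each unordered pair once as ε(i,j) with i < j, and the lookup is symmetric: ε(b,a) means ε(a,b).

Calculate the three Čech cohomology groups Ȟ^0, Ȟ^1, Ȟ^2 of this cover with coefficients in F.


nonempty intersections:
  A12={u} A14={q,x} A15={w} A16={r} A23={s} A34={y} A56={p}
C dims 6,7; δ0: rk_F5 6
Ȟ^0: (6−6)−0=0 ⇒ 0
Ȟ^1: (7−0)−6=1 ⇒ Z/5
Ȟ^2: (0−0)−0=0 ⇒ 0

Ȟ^0(U;F) ≅ 0, Ȟ^1(U;F) ≅ Z/5 and Ȟ^2(U;F) ≅ 0


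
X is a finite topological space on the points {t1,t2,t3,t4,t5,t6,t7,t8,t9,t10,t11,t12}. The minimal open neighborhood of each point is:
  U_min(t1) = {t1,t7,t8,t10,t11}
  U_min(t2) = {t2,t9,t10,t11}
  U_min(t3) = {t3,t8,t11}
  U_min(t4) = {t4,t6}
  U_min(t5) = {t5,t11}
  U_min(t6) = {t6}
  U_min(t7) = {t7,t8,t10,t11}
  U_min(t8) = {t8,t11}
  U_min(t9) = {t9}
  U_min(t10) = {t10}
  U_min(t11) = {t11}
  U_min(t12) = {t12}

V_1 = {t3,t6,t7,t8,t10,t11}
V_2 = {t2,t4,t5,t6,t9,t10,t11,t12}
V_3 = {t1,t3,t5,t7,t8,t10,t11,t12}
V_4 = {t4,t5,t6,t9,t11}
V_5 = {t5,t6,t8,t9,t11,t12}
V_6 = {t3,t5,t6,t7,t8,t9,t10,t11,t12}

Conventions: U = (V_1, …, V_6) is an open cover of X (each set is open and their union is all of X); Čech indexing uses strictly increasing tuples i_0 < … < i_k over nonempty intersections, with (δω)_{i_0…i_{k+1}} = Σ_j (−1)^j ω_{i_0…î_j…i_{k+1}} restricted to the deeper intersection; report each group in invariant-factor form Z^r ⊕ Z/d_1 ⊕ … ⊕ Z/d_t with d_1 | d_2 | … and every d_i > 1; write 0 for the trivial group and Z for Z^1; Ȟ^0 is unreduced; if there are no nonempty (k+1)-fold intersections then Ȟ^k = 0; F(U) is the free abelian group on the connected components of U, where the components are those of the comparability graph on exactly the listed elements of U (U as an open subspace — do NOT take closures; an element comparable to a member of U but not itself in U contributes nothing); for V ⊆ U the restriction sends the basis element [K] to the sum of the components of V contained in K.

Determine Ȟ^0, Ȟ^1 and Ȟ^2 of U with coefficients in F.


Ȟ^0 = Z^3; Ȟ^1 = Z; Ȟ^2 = 0

nerve of the cover:
  V12={t6,t10,t11} V13={t3,t7,t8,t10,t11} V14={t6,t11} V15={t6,t8,t11} V16={t3,t6,t7,t8,t10,t11} V23={t5,t10,t11,t12} V24={t4,t5,t6,t9,t11} V25={t5,t6,t9,t11,t12} V26={t5,t6,t9,t10,t11,t12} V34={t5,t11} V35={t5,t8,t11,t12} V36={t3,t5,t7,t8,t10,t11,t12} V45={t5,t6,t9,t11} V46={t5,t6,t9,t11} V56={t5,t6,t8,t9,t11,t12}
  V123={t10,t11} V124={t6,t11} V125={t6,t11} V126={t6,t10,t11} V134={t11} V135={t8,t11} V136={t3,t7,t8,t10,t11} V145={t6,t11} V146={t6,t11} V156={t6,t8,t11} V234={t5,t11} V235={t5,t11,t12} V236={t5,t10,t11,t12} V245={t5,t6,t9,t11} V246={t5,t6,t9,t11} V256={t5,t6,t9,t11,t12} V345={t5,t11} V346={t5,t11} V356={t5,t8,t11,t12} V456={t5,t6,t9,t11}
  V1234={t11} V1235={t11} V1236={t10,t11} V1245={t6,t11} V1246={t6,t11} V1256={t6,t11} V1345={t11} V1346={t11} V1356={t8,t11} V1456={t6,t11} V2345={t5,t11} V2346={t5,t11} V2356={t5,t11,t12} V2456={t5,t6,t9,t11} V3456={t5,t11}
  V12345={t11} V12346={t11} V12356={t11} V12456={t6,t11} V13456={t11} V23456={t5,t11}
  V123456={t11}
components per intersection:
  V1: {t3,t7,t8,t10,t11} {t6}
  V2: {t2,t5,t9,t10,t11} {t4,t6} {t12}
  V3: {t1,t3,t5,t7,t8,t10,t11} {t12}
  V4: {t4,t6} {t5,t11} {t9}
  V5: {t5,t8,t11} {t6} {t9} {t12}
  V6: {t3,t5,t7,t8,t10,t11} {t6} {t9} {t12}
  V12: {t6} {t10} {t11}
  V13: {t3,t7,t8,t10,t11}
  V14: {t6} {t11}
  V15: {t6} {t8,t11}
  V16: {t3,t7,t8,t10,t11} {t6}
  V23: {t5,t11} {t10} {t12}
  V24: {t4,t6} {t5,t11} {t9}
  V25: {t5,t11} {t6} {t9} {t12}
  V26: {t5,t11} {t6} {t9} {t10} {t12}
  V34: {t5,t11}
  V35: {t5,t8,t11} {t12}
  V36: {t3,t5,t7,t8,t10,t11} {t12}
  V45: {t5,t11} {t6} {t9}
  V46: {t5,t11} {t6} {t9}
  V56: {t5,t8,t11} {t6} {t9} {t12}
  V123: {t10} {t11}
  V124: {t6} {t11}
  V125: {t6} {t11}
  V126: {t6} {t10} {t11}
  V134: {t11}
  V135: {t8,t11}
  V136: {t3,t7,t8,t10,t11}
  V145: {t6} {t11}
  V146: {t6} {t11}
  V156: {t6} {t8,t11}
  V234: {t5,t11}
  V235: {t5,t11} {t12}
  V236: {t5,t11} {t10} {t12}
  V245: {t5,t11} {t6} {t9}
  V246: {t5,t11} {t6} {t9}
  V256: {t5,t11} {t6} {t9} {t12}
  V345: {t5,t11}
  V346: {t5,t11}
  V356: {t5,t8,t11} {t12}
  V456: {t5,t11} {t6} {t9}
  V1234: {t11}
  V1235: {t11}
  V1236: {t10} {t11}
  V1245: {t6} {t11}
  V1246: {t6} {t11}
  V1256: {t6} {t11}
  V1345: {t11}
  V1346: {t11}
  V1356: {t8,t11}
  V1456: {t6} {t11}
  V2345: {t5,t11}
  V2346: {t5,t11}
  V2356: {t5,t11} {t12}
  V2456: {t5,t11} {t6} {t9}
  V3456: {t5,t11}
  V12345: {t11}
  V12346: {t11}
  V12356: {t11}
  V12456: {t6} {t11}
  V13456: {t11}
  V23456: {t5,t11}
  V123456: {t11}
C dims 18,40,41,23; δ0: rk 15, SNF 1^15; δ1: rk 24, SNF 1^24; δ2: rk 17, SNF 1^17
Ȟ^0 = (18 − 15) − 0 = 3, so Ȟ^0 ≅ Z^3
Ȟ^1 = (40 − 24) − 15 = 1, so Ȟ^1 ≅ Z
Ȟ^2 = (41 − 17) − 24 = 0, so Ȟ^2 ≅ 0


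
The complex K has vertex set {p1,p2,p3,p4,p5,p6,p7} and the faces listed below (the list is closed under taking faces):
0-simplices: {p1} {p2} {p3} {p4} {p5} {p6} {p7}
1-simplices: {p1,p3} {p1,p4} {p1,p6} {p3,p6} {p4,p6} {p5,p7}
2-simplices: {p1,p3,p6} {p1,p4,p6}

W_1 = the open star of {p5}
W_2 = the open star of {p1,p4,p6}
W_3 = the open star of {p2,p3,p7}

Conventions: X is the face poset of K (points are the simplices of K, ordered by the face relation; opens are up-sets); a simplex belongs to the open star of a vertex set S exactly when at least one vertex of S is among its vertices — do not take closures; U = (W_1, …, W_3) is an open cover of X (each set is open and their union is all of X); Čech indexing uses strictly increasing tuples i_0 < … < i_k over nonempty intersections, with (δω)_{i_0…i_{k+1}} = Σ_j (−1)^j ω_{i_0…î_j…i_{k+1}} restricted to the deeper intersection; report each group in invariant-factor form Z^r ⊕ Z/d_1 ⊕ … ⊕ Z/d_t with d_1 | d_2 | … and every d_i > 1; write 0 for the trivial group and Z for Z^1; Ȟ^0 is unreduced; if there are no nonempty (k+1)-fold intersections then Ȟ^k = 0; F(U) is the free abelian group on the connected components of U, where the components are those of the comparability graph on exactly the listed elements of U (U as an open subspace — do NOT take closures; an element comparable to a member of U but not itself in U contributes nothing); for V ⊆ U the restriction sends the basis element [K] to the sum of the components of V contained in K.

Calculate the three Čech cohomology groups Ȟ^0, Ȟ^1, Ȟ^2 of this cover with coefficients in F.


Ȟ^0(U;F) ≅ Z^3, Ȟ^1(U;F) ≅ 0, Ȟ^2(U;F) ≅ 0

nerve of the cover:
  W1={{p5},{p5,p7}} W2={{p1},{p4},{p6},{p1,p3},{p1,p4},{p1,p6},{p3,p6},{p4,p6},{p1,p3,p6},{p1,p4,p6}} W3={{p2},{p3},{p7},{p1,p3},{p3,p6},{p5,p7},{p1,p3,p6}}
  W13={{p5,p7}} W23={{p1,p3},{p3,p6},{p1,p3,p6}}
components per intersection:
  W1: {{p5},{p5,p7}}
  W2: {{p1},{p4},{p6},{p1,p3},{p1,p4},{p1,p6},{p3,p6},{p4,p6},{p1,p3,p6},{p1,p4,p6}}
  W3: {{p2}} {{p3},{p1,p3},{p3,p6},{p1,p3,p6}} {{p7},{p5,p7}}
  W13: {{p5,p7}}
  W23: {{p1,p3},{p3,p6},{p1,p3,p6}}
C dims 5,2; δ0: rk 2, SNF 1^2
Ȟ^0 = (5 − 2) − 0 = 3, so Ȟ^0 ≅ Z^3
Ȟ^1 = (2 − 0) − 2 = 0, so Ȟ^1 ≅ 0
Ȟ^2 = (0 − 0) − 0 = 0, so Ȟ^2 ≅ 0
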